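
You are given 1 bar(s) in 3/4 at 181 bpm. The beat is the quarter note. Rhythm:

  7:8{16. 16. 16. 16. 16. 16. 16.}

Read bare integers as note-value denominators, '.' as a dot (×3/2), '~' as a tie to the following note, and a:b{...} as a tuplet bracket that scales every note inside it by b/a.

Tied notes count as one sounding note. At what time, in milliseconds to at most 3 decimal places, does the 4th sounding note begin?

1. 0.0ms @ 0 + 142.068ms (3/7)
2. 142.068ms @ 3/7 + 142.068ms (3/7)
3. 284.136ms @ 6/7 + 142.068ms (3/7)
4. 426.204ms @ 9/7 + 142.068ms (3/7)
5. 568.272ms @ 12/7 + 142.068ms (3/7)
6. 710.339ms @ 15/7 + 142.068ms (3/7)
7. 852.407ms @ 18/7 + 142.068ms (3/7)

note 4 onset = 9/7b = 426.204ms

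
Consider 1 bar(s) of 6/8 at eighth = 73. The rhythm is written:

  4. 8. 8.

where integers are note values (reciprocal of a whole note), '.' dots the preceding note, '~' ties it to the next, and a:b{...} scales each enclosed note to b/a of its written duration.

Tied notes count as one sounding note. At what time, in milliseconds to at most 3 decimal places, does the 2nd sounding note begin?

1. 0.0ms @ 0 + 2465.753ms (3)
2. 2465.753ms @ 3 + 1232.877ms (3/2)
3. 3698.63ms @ 9/2 + 1232.877ms (3/2)

note 2 onset = 3b = 2465.753ms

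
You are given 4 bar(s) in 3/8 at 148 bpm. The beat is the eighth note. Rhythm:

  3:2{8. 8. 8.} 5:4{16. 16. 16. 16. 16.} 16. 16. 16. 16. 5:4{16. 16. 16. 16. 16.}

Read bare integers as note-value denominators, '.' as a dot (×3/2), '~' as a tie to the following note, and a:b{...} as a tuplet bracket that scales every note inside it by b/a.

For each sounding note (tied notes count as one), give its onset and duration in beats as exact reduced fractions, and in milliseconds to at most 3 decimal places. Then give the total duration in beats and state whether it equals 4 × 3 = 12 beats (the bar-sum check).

1) 0.0ms=0b +405.405ms=1b
2) 405.405ms=1b +405.405ms=1b
3) 810.811ms=2b +405.405ms=1b
4) 1216.216ms=3b +243.243ms=3/5b
5) 1459.459ms=18/5b +243.243ms=3/5b
6) 1702.703ms=21/5b +243.243ms=3/5b
7) 1945.946ms=24/5b +243.243ms=3/5b
8) 2189.189ms=27/5b +243.243ms=3/5b
9) 2432.432ms=6b +304.054ms=3/4b
10) 2736.486ms=27/4b +304.054ms=3/4b
11) 3040.541ms=15/2b +304.054ms=3/4b
12) 3344.595ms=33/4b +304.054ms=3/4b
13) 3648.649ms=9b +243.243ms=3/5b
14) 3891.892ms=48/5b +243.243ms=3/5b
15) 4135.135ms=51/5b +243.243ms=3/5b
16) 4378.378ms=54/5b +243.243ms=3/5b
17) 4621.622ms=57/5b +243.243ms=3/5b
Σ=12b of 12 (148bpm 3/8) — PASS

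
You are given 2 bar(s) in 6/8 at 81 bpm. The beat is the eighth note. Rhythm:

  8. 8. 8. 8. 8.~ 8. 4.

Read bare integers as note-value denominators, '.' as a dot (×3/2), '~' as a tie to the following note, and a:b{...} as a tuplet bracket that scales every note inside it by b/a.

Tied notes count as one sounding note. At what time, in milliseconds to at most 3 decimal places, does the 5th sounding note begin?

1. 0.0ms @ 0 + 1111.111ms (3/2)
2. 1111.111ms @ 3/2 + 1111.111ms (3/2)
3. 2222.222ms @ 3 + 1111.111ms (3/2)
4. 3333.333ms @ 9/2 + 1111.111ms (3/2)
5. 4444.444ms @ 6 + 2222.222ms (3)
6. 6666.667ms @ 9 + 2222.222ms (3)

note 5 onset = 6b = 4444.444ms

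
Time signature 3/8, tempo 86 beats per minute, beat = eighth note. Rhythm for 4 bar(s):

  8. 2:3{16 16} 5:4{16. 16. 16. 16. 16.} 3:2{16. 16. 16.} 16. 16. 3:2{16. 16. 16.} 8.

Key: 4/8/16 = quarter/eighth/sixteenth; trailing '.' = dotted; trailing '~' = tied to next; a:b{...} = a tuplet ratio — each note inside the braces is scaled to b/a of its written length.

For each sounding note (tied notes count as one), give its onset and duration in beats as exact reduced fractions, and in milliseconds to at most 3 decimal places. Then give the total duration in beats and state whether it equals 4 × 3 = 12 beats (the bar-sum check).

1) 0.0ms=0b +1046.512ms=3/2b
2) 1046.512ms=3/2b +523.256ms=3/4b
3) 1569.767ms=9/4b +523.256ms=3/4b
4) 2093.023ms=3b +418.605ms=3/5b
5) 2511.628ms=18/5b +418.605ms=3/5b
6) 2930.233ms=21/5b +418.605ms=3/5b
7) 3348.837ms=24/5b +418.605ms=3/5b
8) 3767.442ms=27/5b +418.605ms=3/5b
9) 4186.047ms=6b +348.837ms=1/2b
10) 4534.884ms=13/2b +348.837ms=1/2b
11) 4883.721ms=7b +348.837ms=1/2b
12) 5232.558ms=15/2b +523.256ms=3/4b
13) 5755.814ms=33/4b +523.256ms=3/4b
14) 6279.07ms=9b +348.837ms=1/2b
15) 6627.907ms=19/2b +348.837ms=1/2b
16) 6976.744ms=10b +348.837ms=1/2b
17) 7325.581ms=21/2b +1046.512ms=3/2b
Σ=12b of 12 (86bpm 3/8) — PASS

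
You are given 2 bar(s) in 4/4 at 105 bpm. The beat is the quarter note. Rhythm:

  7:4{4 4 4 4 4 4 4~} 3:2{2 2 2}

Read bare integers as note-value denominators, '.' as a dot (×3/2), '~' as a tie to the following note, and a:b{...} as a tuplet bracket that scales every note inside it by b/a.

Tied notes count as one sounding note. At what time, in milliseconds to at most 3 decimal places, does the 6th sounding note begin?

1. 0.0ms @ 0 + 326.531ms (4/7)
2. 326.531ms @ 4/7 + 326.531ms (4/7)
3. 653.061ms @ 8/7 + 326.531ms (4/7)
4. 979.592ms @ 12/7 + 326.531ms (4/7)
5. 1306.122ms @ 16/7 + 326.531ms (4/7)
6. 1632.653ms @ 20/7 + 326.531ms (4/7)
7. 1959.184ms @ 24/7 + 1088.435ms (40/21)
8. 3047.619ms @ 16/3 + 761.905ms (4/3)
9. 3809.524ms @ 20/3 + 761.905ms (4/3)

note 6 onset = 20/7b = 1632.653ms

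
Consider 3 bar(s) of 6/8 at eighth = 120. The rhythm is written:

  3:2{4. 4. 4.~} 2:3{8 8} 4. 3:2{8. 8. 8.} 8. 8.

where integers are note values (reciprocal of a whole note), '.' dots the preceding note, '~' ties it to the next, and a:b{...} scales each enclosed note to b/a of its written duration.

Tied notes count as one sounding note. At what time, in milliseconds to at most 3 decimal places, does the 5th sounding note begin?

note 5 onset = 9b = 4500.0ms

1. 0.0ms @ 0 + 1000.0ms (2)
2. 1000.0ms @ 2 + 1000.0ms (2)
3. 2000.0ms @ 4 + 1750.0ms (7/2)
4. 3750.0ms @ 15/2 + 750.0ms (3/2)
5. 4500.0ms @ 9 + 1500.0ms (3)
6. 6000.0ms @ 12 + 500.0ms (1)
7. 6500.0ms @ 13 + 500.0ms (1)
8. 7000.0ms @ 14 + 500.0ms (1)
9. 7500.0ms @ 15 + 750.0ms (3/2)
10. 8250.0ms @ 33/2 + 750.0ms (3/2)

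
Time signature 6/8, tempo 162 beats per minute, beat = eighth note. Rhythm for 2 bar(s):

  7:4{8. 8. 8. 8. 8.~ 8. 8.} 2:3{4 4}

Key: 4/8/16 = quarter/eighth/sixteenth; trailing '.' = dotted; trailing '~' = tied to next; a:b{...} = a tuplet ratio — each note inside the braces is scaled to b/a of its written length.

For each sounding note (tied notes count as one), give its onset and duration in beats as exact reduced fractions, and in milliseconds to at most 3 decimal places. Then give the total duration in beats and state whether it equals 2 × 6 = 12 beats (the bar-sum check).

1) 0.0ms=0b +317.46ms=6/7b
2) 317.46ms=6/7b +317.46ms=6/7b
3) 634.921ms=12/7b +317.46ms=6/7b
4) 952.381ms=18/7b +317.46ms=6/7b
5) 1269.841ms=24/7b +634.921ms=12/7b
6) 1904.762ms=36/7b +317.46ms=6/7b
7) 2222.222ms=6b +1111.111ms=3b
8) 3333.333ms=9b +1111.111ms=3b
Σ=12b of 12 (162bpm 6/8) — PASS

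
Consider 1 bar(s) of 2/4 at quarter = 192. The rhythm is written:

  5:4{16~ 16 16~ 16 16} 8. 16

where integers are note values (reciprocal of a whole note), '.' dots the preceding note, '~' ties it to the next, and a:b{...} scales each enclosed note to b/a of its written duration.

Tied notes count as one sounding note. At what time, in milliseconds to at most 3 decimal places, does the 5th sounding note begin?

note 5 onset = 7/4b = 546.875ms

1. 0.0ms @ 0 + 125.0ms (2/5)
2. 125.0ms @ 2/5 + 125.0ms (2/5)
3. 250.0ms @ 4/5 + 62.5ms (1/5)
4. 312.5ms @ 1 + 234.375ms (3/4)
5. 546.875ms @ 7/4 + 78.125ms (1/4)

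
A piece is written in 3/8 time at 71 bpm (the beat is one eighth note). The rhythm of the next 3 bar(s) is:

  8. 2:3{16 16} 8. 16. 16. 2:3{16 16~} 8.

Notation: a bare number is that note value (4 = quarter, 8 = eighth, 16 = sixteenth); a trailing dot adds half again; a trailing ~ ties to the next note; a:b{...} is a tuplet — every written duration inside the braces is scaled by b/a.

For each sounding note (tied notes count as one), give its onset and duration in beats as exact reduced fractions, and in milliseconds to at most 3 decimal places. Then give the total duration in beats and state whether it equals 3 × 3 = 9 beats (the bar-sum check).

1) 0.0ms=0b +1267.606ms=3/2b
2) 1267.606ms=3/2b +633.803ms=3/4b
3) 1901.408ms=9/4b +633.803ms=3/4b
4) 2535.211ms=3b +1267.606ms=3/2b
5) 3802.817ms=9/2b +633.803ms=3/4b
6) 4436.62ms=21/4b +633.803ms=3/4b
7) 5070.423ms=6b +633.803ms=3/4b
8) 5704.225ms=27/4b +1901.408ms=9/4b
Σ=9b of 9 (71bpm 3/8) — PASS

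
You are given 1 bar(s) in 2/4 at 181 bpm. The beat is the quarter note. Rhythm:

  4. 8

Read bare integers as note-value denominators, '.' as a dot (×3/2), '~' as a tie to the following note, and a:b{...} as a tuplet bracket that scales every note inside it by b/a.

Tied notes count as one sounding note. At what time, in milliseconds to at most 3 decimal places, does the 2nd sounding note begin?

1. 0.0ms @ 0 + 497.238ms (3/2)
2. 497.238ms @ 3/2 + 165.746ms (1/2)

note 2 onset = 3/2b = 497.238ms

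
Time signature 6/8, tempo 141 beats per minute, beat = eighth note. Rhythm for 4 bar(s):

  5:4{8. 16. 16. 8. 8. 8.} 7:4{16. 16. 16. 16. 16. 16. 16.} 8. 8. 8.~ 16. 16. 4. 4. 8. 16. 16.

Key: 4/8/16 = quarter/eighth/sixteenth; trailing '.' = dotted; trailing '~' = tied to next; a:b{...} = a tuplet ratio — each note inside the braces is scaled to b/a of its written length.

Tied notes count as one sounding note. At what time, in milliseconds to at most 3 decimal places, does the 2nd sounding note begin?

1. 0.0ms @ 0 + 510.638ms (6/5)
2. 510.638ms @ 6/5 + 255.319ms (3/5)
3. 765.957ms @ 9/5 + 255.319ms (3/5)
4. 1021.277ms @ 12/5 + 510.638ms (6/5)
5. 1531.915ms @ 18/5 + 510.638ms (6/5)
6. 2042.553ms @ 24/5 + 510.638ms (6/5)
7. 2553.191ms @ 6 + 182.371ms (3/7)
8. 2735.562ms @ 45/7 + 182.371ms (3/7)
9. 2917.933ms @ 48/7 + 182.371ms (3/7)
10. 3100.304ms @ 51/7 + 182.371ms (3/7)
11. 3282.675ms @ 54/7 + 182.371ms (3/7)
12. 3465.046ms @ 57/7 + 182.371ms (3/7)
13. 3647.416ms @ 60/7 + 182.371ms (3/7)
14. 3829.787ms @ 9 + 638.298ms (3/2)
15. 4468.085ms @ 21/2 + 638.298ms (3/2)
16. 5106.383ms @ 12 + 957.447ms (9/4)
17. 6063.83ms @ 57/4 + 319.149ms (3/4)
18. 6382.979ms @ 15 + 1276.596ms (3)
19. 7659.574ms @ 18 + 1276.596ms (3)
20. 8936.17ms @ 21 + 638.298ms (3/2)
21. 9574.468ms @ 45/2 + 319.149ms (3/4)
22. 9893.617ms @ 93/4 + 319.149ms (3/4)

note 2 onset = 6/5b = 510.638ms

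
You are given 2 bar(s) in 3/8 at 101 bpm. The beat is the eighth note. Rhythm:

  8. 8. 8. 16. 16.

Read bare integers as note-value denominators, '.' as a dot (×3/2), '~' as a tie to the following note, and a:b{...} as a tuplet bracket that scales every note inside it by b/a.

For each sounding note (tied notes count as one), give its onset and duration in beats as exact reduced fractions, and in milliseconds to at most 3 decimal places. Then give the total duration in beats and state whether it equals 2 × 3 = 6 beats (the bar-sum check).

1) 0.0ms=0b +891.089ms=3/2b
2) 891.089ms=3/2b +891.089ms=3/2b
3) 1782.178ms=3b +891.089ms=3/2b
4) 2673.267ms=9/2b +445.545ms=3/4b
5) 3118.812ms=21/4b +445.545ms=3/4b
Σ=6b of 6 (101bpm 3/8) — PASS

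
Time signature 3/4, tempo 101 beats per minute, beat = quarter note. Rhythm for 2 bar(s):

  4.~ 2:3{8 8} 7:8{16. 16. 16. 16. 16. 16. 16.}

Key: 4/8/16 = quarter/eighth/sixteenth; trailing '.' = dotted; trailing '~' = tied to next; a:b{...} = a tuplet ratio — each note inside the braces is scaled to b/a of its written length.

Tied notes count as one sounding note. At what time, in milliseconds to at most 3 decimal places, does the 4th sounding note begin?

1. 0.0ms @ 0 + 1336.634ms (9/4)
2. 1336.634ms @ 9/4 + 445.545ms (3/4)
3. 1782.178ms @ 3 + 254.597ms (3/7)
4. 2036.775ms @ 24/7 + 254.597ms (3/7)
5. 2291.372ms @ 27/7 + 254.597ms (3/7)
6. 2545.969ms @ 30/7 + 254.597ms (3/7)
7. 2800.566ms @ 33/7 + 254.597ms (3/7)
8. 3055.163ms @ 36/7 + 254.597ms (3/7)
9. 3309.76ms @ 39/7 + 254.597ms (3/7)

note 4 onset = 24/7b = 2036.775ms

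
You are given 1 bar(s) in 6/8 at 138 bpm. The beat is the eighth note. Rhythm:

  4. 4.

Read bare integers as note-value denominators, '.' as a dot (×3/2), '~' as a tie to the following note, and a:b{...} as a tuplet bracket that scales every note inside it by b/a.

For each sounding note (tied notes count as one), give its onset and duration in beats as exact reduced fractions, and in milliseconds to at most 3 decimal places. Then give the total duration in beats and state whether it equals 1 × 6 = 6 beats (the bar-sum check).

1) 0.0ms=0b +1304.348ms=3b
2) 1304.348ms=3b +1304.348ms=3b
Σ=6b of 6 (138bpm 6/8) — PASS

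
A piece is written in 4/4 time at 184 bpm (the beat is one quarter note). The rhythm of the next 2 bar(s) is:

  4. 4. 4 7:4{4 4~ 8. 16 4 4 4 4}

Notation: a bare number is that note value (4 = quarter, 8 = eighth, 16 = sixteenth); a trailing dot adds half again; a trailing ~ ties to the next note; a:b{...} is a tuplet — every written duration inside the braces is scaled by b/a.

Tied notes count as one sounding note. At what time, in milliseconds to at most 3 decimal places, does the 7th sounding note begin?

note 7 onset = 40/7b = 1863.354ms

1. 0.0ms @ 0 + 489.13ms (3/2)
2. 489.13ms @ 3/2 + 489.13ms (3/2)
3. 978.261ms @ 3 + 326.087ms (1)
4. 1304.348ms @ 4 + 186.335ms (4/7)
5. 1490.683ms @ 32/7 + 326.087ms (1)
6. 1816.77ms @ 39/7 + 46.584ms (1/7)
7. 1863.354ms @ 40/7 + 186.335ms (4/7)
8. 2049.689ms @ 44/7 + 186.335ms (4/7)
9. 2236.025ms @ 48/7 + 186.335ms (4/7)
10. 2422.36ms @ 52/7 + 186.335ms (4/7)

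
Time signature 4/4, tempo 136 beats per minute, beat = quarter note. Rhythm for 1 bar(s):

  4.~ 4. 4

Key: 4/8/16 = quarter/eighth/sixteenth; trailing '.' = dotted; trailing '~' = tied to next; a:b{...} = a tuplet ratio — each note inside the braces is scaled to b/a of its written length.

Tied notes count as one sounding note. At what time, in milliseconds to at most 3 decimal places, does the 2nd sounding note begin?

note 2 onset = 3b = 1323.529ms

1. 0.0ms @ 0 + 1323.529ms (3)
2. 1323.529ms @ 3 + 441.176ms (1)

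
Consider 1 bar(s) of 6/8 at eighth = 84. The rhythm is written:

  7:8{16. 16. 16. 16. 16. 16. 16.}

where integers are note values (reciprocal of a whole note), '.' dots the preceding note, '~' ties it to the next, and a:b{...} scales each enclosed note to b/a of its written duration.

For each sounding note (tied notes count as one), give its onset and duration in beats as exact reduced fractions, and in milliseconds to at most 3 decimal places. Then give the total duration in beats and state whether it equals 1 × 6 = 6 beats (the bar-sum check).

1) 0.0ms=0b +612.245ms=6/7b
2) 612.245ms=6/7b +612.245ms=6/7b
3) 1224.49ms=12/7b +612.245ms=6/7b
4) 1836.735ms=18/7b +612.245ms=6/7b
5) 2448.98ms=24/7b +612.245ms=6/7b
6) 3061.224ms=30/7b +612.245ms=6/7b
7) 3673.469ms=36/7b +612.245ms=6/7b
Σ=6b of 6 (84bpm 6/8) — PASS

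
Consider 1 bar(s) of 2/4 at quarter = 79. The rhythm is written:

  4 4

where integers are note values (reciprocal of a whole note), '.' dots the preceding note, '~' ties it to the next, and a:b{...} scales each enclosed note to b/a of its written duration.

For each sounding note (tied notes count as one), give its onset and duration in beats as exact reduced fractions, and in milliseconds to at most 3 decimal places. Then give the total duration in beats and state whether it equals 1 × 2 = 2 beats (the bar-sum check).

1) 0.0ms=0b +759.494ms=1b
2) 759.494ms=1b +759.494ms=1b
Σ=2b of 2 (79bpm 2/4) — PASS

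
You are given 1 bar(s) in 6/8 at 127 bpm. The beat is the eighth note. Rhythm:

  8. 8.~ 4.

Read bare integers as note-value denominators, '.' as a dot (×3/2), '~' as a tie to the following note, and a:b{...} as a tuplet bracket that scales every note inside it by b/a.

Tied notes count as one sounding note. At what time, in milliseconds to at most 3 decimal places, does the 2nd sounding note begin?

note 2 onset = 3/2b = 708.661ms

1. 0.0ms @ 0 + 708.661ms (3/2)
2. 708.661ms @ 3/2 + 2125.984ms (9/2)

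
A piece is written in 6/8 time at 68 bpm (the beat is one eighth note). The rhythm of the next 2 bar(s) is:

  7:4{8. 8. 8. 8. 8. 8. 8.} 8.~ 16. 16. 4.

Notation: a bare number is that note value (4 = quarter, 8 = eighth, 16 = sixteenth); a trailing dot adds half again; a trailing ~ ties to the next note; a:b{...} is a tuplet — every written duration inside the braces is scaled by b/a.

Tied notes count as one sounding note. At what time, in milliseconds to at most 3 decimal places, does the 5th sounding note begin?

1. 0.0ms @ 0 + 756.303ms (6/7)
2. 756.303ms @ 6/7 + 756.303ms (6/7)
3. 1512.605ms @ 12/7 + 756.303ms (6/7)
4. 2268.908ms @ 18/7 + 756.303ms (6/7)
5. 3025.21ms @ 24/7 + 756.303ms (6/7)
6. 3781.513ms @ 30/7 + 756.303ms (6/7)
7. 4537.815ms @ 36/7 + 756.303ms (6/7)
8. 5294.118ms @ 6 + 1985.294ms (9/4)
9. 7279.412ms @ 33/4 + 661.765ms (3/4)
10. 7941.176ms @ 9 + 2647.059ms (3)

note 5 onset = 24/7b = 3025.21ms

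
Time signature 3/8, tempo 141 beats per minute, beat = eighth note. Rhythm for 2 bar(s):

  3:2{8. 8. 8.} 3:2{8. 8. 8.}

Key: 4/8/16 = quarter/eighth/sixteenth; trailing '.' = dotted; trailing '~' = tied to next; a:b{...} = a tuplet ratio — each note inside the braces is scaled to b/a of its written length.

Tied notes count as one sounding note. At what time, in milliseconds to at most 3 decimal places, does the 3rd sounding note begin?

1. 0.0ms @ 0 + 425.532ms (1)
2. 425.532ms @ 1 + 425.532ms (1)
3. 851.064ms @ 2 + 425.532ms (1)
4. 1276.596ms @ 3 + 425.532ms (1)
5. 1702.128ms @ 4 + 425.532ms (1)
6. 2127.66ms @ 5 + 425.532ms (1)

note 3 onset = 2b = 851.064ms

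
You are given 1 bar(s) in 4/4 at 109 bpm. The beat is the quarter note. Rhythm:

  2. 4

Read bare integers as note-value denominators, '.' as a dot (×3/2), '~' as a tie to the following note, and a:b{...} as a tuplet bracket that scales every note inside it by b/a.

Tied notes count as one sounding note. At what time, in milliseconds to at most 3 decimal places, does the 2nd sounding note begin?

1. 0.0ms @ 0 + 1651.376ms (3)
2. 1651.376ms @ 3 + 550.459ms (1)

note 2 onset = 3b = 1651.376ms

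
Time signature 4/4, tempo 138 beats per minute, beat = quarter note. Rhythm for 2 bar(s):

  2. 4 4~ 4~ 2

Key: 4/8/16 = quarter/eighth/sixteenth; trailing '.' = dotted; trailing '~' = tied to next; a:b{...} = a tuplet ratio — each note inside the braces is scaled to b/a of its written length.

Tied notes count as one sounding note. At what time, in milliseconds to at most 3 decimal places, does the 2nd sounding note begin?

note 2 onset = 3b = 1304.348ms

1. 0.0ms @ 0 + 1304.348ms (3)
2. 1304.348ms @ 3 + 434.783ms (1)
3. 1739.13ms @ 4 + 1739.13ms (4)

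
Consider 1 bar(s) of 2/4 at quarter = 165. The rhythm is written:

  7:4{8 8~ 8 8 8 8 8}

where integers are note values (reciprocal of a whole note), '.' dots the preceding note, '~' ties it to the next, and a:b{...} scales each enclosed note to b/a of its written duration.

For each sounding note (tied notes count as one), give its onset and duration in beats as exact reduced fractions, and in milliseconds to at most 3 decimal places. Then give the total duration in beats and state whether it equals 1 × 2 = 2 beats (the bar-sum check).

1) 0.0ms=0b +103.896ms=2/7b
2) 103.896ms=2/7b +207.792ms=4/7b
3) 311.688ms=6/7b +103.896ms=2/7b
4) 415.584ms=8/7b +103.896ms=2/7b
5) 519.481ms=10/7b +103.896ms=2/7b
6) 623.377ms=12/7b +103.896ms=2/7b
Σ=2b of 2 (165bpm 2/4) — PASS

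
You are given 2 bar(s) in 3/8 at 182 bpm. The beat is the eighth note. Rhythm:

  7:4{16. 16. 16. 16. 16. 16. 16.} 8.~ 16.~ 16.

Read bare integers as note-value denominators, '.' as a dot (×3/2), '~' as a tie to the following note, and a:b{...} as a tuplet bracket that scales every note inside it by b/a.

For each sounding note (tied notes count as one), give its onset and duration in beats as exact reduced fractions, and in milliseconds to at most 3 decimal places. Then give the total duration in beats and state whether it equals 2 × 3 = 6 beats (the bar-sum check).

1) 0.0ms=0b +141.287ms=3/7b
2) 141.287ms=3/7b +141.287ms=3/7b
3) 282.575ms=6/7b +141.287ms=3/7b
4) 423.862ms=9/7b +141.287ms=3/7b
5) 565.149ms=12/7b +141.287ms=3/7b
6) 706.436ms=15/7b +141.287ms=3/7b
7) 847.724ms=18/7b +141.287ms=3/7b
8) 989.011ms=3b +989.011ms=3b
Σ=6b of 6 (182bpm 3/8) — PASS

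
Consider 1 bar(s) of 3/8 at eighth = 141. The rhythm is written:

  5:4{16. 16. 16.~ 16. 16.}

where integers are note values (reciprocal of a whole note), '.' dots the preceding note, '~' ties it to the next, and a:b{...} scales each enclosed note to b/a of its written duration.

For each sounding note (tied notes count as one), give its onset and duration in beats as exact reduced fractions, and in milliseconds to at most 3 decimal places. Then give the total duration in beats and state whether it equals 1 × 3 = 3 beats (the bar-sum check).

1) 0.0ms=0b +255.319ms=3/5b
2) 255.319ms=3/5b +255.319ms=3/5b
3) 510.638ms=6/5b +510.638ms=6/5b
4) 1021.277ms=12/5b +255.319ms=3/5b
Σ=3b of 3 (141bpm 3/8) — PASS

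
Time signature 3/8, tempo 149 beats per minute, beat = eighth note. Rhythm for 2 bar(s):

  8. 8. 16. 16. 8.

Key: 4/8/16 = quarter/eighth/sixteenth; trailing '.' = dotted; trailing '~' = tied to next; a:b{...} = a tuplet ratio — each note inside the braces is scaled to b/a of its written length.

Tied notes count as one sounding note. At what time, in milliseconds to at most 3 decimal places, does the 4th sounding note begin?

1. 0.0ms @ 0 + 604.027ms (3/2)
2. 604.027ms @ 3/2 + 604.027ms (3/2)
3. 1208.054ms @ 3 + 302.013ms (3/4)
4. 1510.067ms @ 15/4 + 302.013ms (3/4)
5. 1812.081ms @ 9/2 + 604.027ms (3/2)

note 4 onset = 15/4b = 1510.067ms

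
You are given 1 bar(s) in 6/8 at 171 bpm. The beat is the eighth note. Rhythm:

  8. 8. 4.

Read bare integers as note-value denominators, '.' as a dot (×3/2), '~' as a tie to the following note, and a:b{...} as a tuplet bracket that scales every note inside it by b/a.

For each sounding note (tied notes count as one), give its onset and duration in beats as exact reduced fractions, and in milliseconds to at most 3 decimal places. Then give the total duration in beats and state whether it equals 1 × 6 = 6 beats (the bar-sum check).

1) 0.0ms=0b +526.316ms=3/2b
2) 526.316ms=3/2b +526.316ms=3/2b
3) 1052.632ms=3b +1052.632ms=3b
Σ=6b of 6 (171bpm 6/8) — PASS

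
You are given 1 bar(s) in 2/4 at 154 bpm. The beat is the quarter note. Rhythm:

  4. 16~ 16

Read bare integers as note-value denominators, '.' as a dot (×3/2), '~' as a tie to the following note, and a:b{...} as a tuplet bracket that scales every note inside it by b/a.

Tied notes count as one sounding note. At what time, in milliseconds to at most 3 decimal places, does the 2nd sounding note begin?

1. 0.0ms @ 0 + 584.416ms (3/2)
2. 584.416ms @ 3/2 + 194.805ms (1/2)

note 2 onset = 3/2b = 584.416ms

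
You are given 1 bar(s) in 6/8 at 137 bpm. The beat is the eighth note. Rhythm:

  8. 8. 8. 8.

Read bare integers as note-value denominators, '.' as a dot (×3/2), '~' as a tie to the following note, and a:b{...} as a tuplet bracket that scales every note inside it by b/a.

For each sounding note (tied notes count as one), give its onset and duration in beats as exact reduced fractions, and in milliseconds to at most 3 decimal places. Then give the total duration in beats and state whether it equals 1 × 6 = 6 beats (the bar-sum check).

1) 0.0ms=0b +656.934ms=3/2b
2) 656.934ms=3/2b +656.934ms=3/2b
3) 1313.869ms=3b +656.934ms=3/2b
4) 1970.803ms=9/2b +656.934ms=3/2b
Σ=6b of 6 (137bpm 6/8) — PASS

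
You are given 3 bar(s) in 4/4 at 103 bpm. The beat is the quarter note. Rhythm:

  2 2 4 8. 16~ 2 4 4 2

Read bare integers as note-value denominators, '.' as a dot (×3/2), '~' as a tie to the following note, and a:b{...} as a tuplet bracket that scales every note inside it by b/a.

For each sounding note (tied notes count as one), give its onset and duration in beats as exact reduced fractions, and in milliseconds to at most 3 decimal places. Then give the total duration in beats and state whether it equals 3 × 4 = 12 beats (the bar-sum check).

1) 0.0ms=0b +1165.049ms=2b
2) 1165.049ms=2b +1165.049ms=2b
3) 2330.097ms=4b +582.524ms=1b
4) 2912.621ms=5b +436.893ms=3/4b
5) 3349.515ms=23/4b +1310.68ms=9/4b
6) 4660.194ms=8b +582.524ms=1b
7) 5242.718ms=9b +582.524ms=1b
8) 5825.243ms=10b +1165.049ms=2b
Σ=12b of 12 (103bpm 4/4) — PASS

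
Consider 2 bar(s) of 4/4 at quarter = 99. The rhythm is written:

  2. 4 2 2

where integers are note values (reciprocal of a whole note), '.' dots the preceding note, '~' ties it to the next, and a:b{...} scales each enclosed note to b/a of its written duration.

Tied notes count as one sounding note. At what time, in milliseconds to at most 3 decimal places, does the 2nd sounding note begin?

note 2 onset = 3b = 1818.182ms

1. 0.0ms @ 0 + 1818.182ms (3)
2. 1818.182ms @ 3 + 606.061ms (1)
3. 2424.242ms @ 4 + 1212.121ms (2)
4. 3636.364ms @ 6 + 1212.121ms (2)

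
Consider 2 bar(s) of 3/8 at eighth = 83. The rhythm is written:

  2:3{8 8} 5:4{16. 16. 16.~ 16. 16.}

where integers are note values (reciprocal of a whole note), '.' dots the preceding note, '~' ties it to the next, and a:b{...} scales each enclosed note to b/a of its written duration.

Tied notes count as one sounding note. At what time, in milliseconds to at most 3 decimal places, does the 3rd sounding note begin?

note 3 onset = 3b = 2168.675ms

1. 0.0ms @ 0 + 1084.337ms (3/2)
2. 1084.337ms @ 3/2 + 1084.337ms (3/2)
3. 2168.675ms @ 3 + 433.735ms (3/5)
4. 2602.41ms @ 18/5 + 433.735ms (3/5)
5. 3036.145ms @ 21/5 + 867.47ms (6/5)
6. 3903.614ms @ 27/5 + 433.735ms (3/5)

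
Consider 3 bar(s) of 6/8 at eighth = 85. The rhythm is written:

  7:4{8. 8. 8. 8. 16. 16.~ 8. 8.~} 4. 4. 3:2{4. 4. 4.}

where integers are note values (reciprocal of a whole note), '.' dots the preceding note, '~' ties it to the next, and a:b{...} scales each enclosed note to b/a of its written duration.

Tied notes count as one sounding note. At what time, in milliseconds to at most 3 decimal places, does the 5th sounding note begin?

1. 0.0ms @ 0 + 605.042ms (6/7)
2. 605.042ms @ 6/7 + 605.042ms (6/7)
3. 1210.084ms @ 12/7 + 605.042ms (6/7)
4. 1815.126ms @ 18/7 + 605.042ms (6/7)
5. 2420.168ms @ 24/7 + 302.521ms (3/7)
6. 2722.689ms @ 27/7 + 907.563ms (9/7)
7. 3630.252ms @ 36/7 + 2722.689ms (27/7)
8. 6352.941ms @ 9 + 2117.647ms (3)
9. 8470.588ms @ 12 + 1411.765ms (2)
10. 9882.353ms @ 14 + 1411.765ms (2)
11. 11294.118ms @ 16 + 1411.765ms (2)

note 5 onset = 24/7b = 2420.168ms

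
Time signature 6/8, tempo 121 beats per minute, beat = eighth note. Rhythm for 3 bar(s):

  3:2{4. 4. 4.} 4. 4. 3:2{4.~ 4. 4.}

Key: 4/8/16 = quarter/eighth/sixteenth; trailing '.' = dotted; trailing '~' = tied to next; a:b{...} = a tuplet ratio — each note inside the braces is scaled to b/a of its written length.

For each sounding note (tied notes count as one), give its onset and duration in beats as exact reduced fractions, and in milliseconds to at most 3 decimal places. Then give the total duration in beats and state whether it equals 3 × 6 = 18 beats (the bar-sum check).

1) 0.0ms=0b +991.736ms=2b
2) 991.736ms=2b +991.736ms=2b
3) 1983.471ms=4b +991.736ms=2b
4) 2975.207ms=6b +1487.603ms=3b
5) 4462.81ms=9b +1487.603ms=3b
6) 5950.413ms=12b +1983.471ms=4b
7) 7933.884ms=16b +991.736ms=2b
Σ=18b of 18 (121bpm 6/8) — PASS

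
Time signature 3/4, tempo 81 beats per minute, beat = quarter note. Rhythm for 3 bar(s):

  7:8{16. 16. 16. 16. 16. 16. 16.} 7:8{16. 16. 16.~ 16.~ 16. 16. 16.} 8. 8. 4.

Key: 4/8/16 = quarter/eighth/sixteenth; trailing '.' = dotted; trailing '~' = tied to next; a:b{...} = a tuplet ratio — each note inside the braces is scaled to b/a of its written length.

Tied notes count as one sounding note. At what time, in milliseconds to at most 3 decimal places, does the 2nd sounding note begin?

note 2 onset = 3/7b = 317.46ms

1. 0.0ms @ 0 + 317.46ms (3/7)
2. 317.46ms @ 3/7 + 317.46ms (3/7)
3. 634.921ms @ 6/7 + 317.46ms (3/7)
4. 952.381ms @ 9/7 + 317.46ms (3/7)
5. 1269.841ms @ 12/7 + 317.46ms (3/7)
6. 1587.302ms @ 15/7 + 317.46ms (3/7)
7. 1904.762ms @ 18/7 + 317.46ms (3/7)
8. 2222.222ms @ 3 + 317.46ms (3/7)
9. 2539.683ms @ 24/7 + 317.46ms (3/7)
10. 2857.143ms @ 27/7 + 952.381ms (9/7)
11. 3809.524ms @ 36/7 + 317.46ms (3/7)
12. 4126.984ms @ 39/7 + 317.46ms (3/7)
13. 4444.444ms @ 6 + 555.556ms (3/4)
14. 5000.0ms @ 27/4 + 555.556ms (3/4)
15. 5555.556ms @ 15/2 + 1111.111ms (3/2)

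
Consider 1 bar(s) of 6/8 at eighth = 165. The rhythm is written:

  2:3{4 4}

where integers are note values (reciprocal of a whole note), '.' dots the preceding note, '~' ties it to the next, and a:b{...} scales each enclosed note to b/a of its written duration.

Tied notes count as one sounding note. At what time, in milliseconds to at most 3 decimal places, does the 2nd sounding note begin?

1. 0.0ms @ 0 + 1090.909ms (3)
2. 1090.909ms @ 3 + 1090.909ms (3)

note 2 onset = 3b = 1090.909ms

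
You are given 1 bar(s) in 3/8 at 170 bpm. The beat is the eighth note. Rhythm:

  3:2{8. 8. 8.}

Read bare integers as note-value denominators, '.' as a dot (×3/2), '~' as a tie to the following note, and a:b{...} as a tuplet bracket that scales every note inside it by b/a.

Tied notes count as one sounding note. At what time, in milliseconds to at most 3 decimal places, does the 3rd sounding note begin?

note 3 onset = 2b = 705.882ms

1. 0.0ms @ 0 + 352.941ms (1)
2. 352.941ms @ 1 + 352.941ms (1)
3. 705.882ms @ 2 + 352.941ms (1)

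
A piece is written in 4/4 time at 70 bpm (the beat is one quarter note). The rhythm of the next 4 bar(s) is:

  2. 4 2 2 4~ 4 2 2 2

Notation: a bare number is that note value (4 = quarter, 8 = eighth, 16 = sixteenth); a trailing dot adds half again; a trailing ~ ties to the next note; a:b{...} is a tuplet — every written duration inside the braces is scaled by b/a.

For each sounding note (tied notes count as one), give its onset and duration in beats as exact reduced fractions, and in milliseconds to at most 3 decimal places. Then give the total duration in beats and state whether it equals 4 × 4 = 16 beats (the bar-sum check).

1) 0.0ms=0b +2571.429ms=3b
2) 2571.429ms=3b +857.143ms=1b
3) 3428.571ms=4b +1714.286ms=2b
4) 5142.857ms=6b +1714.286ms=2b
5) 6857.143ms=8b +1714.286ms=2b
6) 8571.429ms=10b +1714.286ms=2b
7) 10285.714ms=12b +1714.286ms=2b
8) 12000.0ms=14b +1714.286ms=2b
Σ=16b of 16 (70bpm 4/4) — PASS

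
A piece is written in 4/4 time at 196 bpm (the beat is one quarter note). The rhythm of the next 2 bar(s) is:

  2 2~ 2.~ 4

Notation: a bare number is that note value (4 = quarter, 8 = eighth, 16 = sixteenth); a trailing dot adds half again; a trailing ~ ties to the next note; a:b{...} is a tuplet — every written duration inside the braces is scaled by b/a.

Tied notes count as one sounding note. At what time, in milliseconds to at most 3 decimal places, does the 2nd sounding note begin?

note 2 onset = 2b = 612.245ms

1. 0.0ms @ 0 + 612.245ms (2)
2. 612.245ms @ 2 + 1836.735ms (6)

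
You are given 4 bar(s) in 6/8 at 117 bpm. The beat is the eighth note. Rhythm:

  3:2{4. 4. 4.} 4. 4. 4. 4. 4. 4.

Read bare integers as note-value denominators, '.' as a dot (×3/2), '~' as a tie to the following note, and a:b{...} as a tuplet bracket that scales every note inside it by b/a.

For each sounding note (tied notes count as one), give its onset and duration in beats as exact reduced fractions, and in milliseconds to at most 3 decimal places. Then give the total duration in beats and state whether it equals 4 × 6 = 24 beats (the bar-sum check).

1) 0.0ms=0b +1025.641ms=2b
2) 1025.641ms=2b +1025.641ms=2b
3) 2051.282ms=4b +1025.641ms=2b
4) 3076.923ms=6b +1538.462ms=3b
5) 4615.385ms=9b +1538.462ms=3b
6) 6153.846ms=12b +1538.462ms=3b
7) 7692.308ms=15b +1538.462ms=3b
8) 9230.769ms=18b +1538.462ms=3b
9) 10769.231ms=21b +1538.462ms=3b
Σ=24b of 24 (117bpm 6/8) — PASS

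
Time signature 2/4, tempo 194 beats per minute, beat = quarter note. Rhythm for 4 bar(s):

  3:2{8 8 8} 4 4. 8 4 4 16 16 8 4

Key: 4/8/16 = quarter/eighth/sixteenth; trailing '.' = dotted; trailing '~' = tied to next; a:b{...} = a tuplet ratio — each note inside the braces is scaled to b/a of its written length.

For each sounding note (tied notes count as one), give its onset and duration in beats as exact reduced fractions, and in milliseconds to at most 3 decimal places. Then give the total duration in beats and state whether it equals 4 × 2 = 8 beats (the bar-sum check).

1) 0.0ms=0b +103.093ms=1/3b
2) 103.093ms=1/3b +103.093ms=1/3b
3) 206.186ms=2/3b +103.093ms=1/3b
4) 309.278ms=1b +309.278ms=1b
5) 618.557ms=2b +463.918ms=3/2b
6) 1082.474ms=7/2b +154.639ms=1/2b
7) 1237.113ms=4b +309.278ms=1b
8) 1546.392ms=5b +309.278ms=1b
9) 1855.67ms=6b +77.32ms=1/4b
10) 1932.99ms=25/4b +77.32ms=1/4b
11) 2010.309ms=13/2b +154.639ms=1/2b
12) 2164.948ms=7b +309.278ms=1b
Σ=8b of 8 (194bpm 2/4) — PASS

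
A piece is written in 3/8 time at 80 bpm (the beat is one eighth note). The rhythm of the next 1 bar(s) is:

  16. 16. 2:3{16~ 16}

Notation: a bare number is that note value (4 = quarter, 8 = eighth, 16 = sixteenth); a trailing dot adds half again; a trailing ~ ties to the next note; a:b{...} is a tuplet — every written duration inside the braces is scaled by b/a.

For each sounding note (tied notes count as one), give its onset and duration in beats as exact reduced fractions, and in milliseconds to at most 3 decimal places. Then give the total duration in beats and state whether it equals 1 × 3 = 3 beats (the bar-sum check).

1) 0.0ms=0b +562.5ms=3/4b
2) 562.5ms=3/4b +562.5ms=3/4b
3) 1125.0ms=3/2b +1125.0ms=3/2b
Σ=3b of 3 (80bpm 3/8) — PASS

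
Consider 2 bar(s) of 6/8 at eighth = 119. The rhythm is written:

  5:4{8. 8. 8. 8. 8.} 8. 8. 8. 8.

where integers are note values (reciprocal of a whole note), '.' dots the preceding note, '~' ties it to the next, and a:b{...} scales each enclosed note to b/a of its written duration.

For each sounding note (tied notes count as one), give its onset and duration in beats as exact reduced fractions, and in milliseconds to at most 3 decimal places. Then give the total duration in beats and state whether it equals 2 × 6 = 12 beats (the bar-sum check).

1) 0.0ms=0b +605.042ms=6/5b
2) 605.042ms=6/5b +605.042ms=6/5b
3) 1210.084ms=12/5b +605.042ms=6/5b
4) 1815.126ms=18/5b +605.042ms=6/5b
5) 2420.168ms=24/5b +605.042ms=6/5b
6) 3025.21ms=6b +756.303ms=3/2b
7) 3781.513ms=15/2b +756.303ms=3/2b
8) 4537.815ms=9b +756.303ms=3/2b
9) 5294.118ms=21/2b +756.303ms=3/2b
Σ=12b of 12 (119bpm 6/8) — PASS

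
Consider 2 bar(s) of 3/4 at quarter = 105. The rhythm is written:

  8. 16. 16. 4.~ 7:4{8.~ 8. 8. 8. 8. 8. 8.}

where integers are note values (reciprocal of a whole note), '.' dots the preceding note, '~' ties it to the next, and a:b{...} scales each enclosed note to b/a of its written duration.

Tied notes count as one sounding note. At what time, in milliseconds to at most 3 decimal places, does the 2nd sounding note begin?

note 2 onset = 3/4b = 428.571ms

1. 0.0ms @ 0 + 428.571ms (3/4)
2. 428.571ms @ 3/4 + 214.286ms (3/8)
3. 642.857ms @ 9/8 + 214.286ms (3/8)
4. 857.143ms @ 3/2 + 1346.939ms (33/14)
5. 2204.082ms @ 27/7 + 244.898ms (3/7)
6. 2448.98ms @ 30/7 + 244.898ms (3/7)
7. 2693.878ms @ 33/7 + 244.898ms (3/7)
8. 2938.776ms @ 36/7 + 244.898ms (3/7)
9. 3183.673ms @ 39/7 + 244.898ms (3/7)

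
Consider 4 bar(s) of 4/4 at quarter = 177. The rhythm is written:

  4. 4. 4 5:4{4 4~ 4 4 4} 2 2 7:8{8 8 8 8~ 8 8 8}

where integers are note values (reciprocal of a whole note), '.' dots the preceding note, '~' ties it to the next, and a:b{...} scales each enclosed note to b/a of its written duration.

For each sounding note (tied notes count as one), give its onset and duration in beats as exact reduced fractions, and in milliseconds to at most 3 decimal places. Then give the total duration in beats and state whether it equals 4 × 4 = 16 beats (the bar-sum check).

1) 0.0ms=0b +508.475ms=3/2b
2) 508.475ms=3/2b +508.475ms=3/2b
3) 1016.949ms=3b +338.983ms=1b
4) 1355.932ms=4b +271.186ms=4/5b
5) 1627.119ms=24/5b +542.373ms=8/5b
6) 2169.492ms=32/5b +271.186ms=4/5b
7) 2440.678ms=36/5b +271.186ms=4/5b
8) 2711.864ms=8b +677.966ms=2b
9) 3389.831ms=10b +677.966ms=2b
10) 4067.797ms=12b +193.705ms=4/7b
11) 4261.501ms=88/7b +193.705ms=4/7b
12) 4455.206ms=92/7b +193.705ms=4/7b
13) 4648.91ms=96/7b +387.409ms=8/7b
14) 5036.32ms=104/7b +193.705ms=4/7b
15) 5230.024ms=108/7b +193.705ms=4/7b
Σ=16b of 16 (177bpm 4/4) — PASS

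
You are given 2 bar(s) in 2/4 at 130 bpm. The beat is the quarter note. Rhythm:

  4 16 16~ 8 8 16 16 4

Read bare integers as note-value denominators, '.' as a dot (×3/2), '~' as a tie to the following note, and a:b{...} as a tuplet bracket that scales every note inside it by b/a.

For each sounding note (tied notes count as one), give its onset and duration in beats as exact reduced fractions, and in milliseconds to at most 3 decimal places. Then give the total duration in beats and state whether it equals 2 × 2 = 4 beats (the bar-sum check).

1) 0.0ms=0b +461.538ms=1b
2) 461.538ms=1b +115.385ms=1/4b
3) 576.923ms=5/4b +346.154ms=3/4b
4) 923.077ms=2b +230.769ms=1/2b
5) 1153.846ms=5/2b +115.385ms=1/4b
6) 1269.231ms=11/4b +115.385ms=1/4b
7) 1384.615ms=3b +461.538ms=1b
Σ=4b of 4 (130bpm 2/4) — PASS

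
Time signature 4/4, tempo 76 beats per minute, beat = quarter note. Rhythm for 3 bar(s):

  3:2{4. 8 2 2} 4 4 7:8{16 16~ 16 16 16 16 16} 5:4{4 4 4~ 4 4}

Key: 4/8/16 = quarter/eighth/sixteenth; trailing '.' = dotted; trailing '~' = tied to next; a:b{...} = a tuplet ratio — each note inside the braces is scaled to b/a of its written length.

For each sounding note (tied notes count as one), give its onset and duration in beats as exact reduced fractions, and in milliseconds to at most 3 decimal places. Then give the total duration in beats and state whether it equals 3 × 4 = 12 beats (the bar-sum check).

1) 0.0ms=0b +789.474ms=1b
2) 789.474ms=1b +263.158ms=1/3b
3) 1052.632ms=4/3b +1052.632ms=4/3b
4) 2105.263ms=8/3b +1052.632ms=4/3b
5) 3157.895ms=4b +789.474ms=1b
6) 3947.368ms=5b +789.474ms=1b
7) 4736.842ms=6b +225.564ms=2/7b
8) 4962.406ms=44/7b +451.128ms=4/7b
9) 5413.534ms=48/7b +225.564ms=2/7b
10) 5639.098ms=50/7b +225.564ms=2/7b
11) 5864.662ms=52/7b +225.564ms=2/7b
12) 6090.226ms=54/7b +225.564ms=2/7b
13) 6315.789ms=8b +631.579ms=4/5b
14) 6947.368ms=44/5b +631.579ms=4/5b
15) 7578.947ms=48/5b +1263.158ms=8/5b
16) 8842.105ms=56/5b +631.579ms=4/5b
Σ=12b of 12 (76bpm 4/4) — PASS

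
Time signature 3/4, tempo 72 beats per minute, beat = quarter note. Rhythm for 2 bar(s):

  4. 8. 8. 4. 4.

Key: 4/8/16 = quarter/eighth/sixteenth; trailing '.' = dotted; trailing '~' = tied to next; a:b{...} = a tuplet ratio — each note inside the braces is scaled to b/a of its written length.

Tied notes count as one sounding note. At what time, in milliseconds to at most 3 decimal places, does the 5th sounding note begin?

note 5 onset = 9/2b = 3750.0ms

1. 0.0ms @ 0 + 1250.0ms (3/2)
2. 1250.0ms @ 3/2 + 625.0ms (3/4)
3. 1875.0ms @ 9/4 + 625.0ms (3/4)
4. 2500.0ms @ 3 + 1250.0ms (3/2)
5. 3750.0ms @ 9/2 + 1250.0ms (3/2)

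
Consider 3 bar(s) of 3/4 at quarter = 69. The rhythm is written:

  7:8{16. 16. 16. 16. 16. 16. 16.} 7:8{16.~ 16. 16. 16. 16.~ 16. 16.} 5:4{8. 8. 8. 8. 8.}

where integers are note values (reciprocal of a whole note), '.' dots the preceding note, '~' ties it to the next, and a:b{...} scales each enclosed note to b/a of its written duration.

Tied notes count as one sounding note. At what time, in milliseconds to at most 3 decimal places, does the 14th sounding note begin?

1. 0.0ms @ 0 + 372.671ms (3/7)
2. 372.671ms @ 3/7 + 372.671ms (3/7)
3. 745.342ms @ 6/7 + 372.671ms (3/7)
4. 1118.012ms @ 9/7 + 372.671ms (3/7)
5. 1490.683ms @ 12/7 + 372.671ms (3/7)
6. 1863.354ms @ 15/7 + 372.671ms (3/7)
7. 2236.025ms @ 18/7 + 372.671ms (3/7)
8. 2608.696ms @ 3 + 745.342ms (6/7)
9. 3354.037ms @ 27/7 + 372.671ms (3/7)
10. 3726.708ms @ 30/7 + 372.671ms (3/7)
11. 4099.379ms @ 33/7 + 745.342ms (6/7)
12. 4844.72ms @ 39/7 + 372.671ms (3/7)
13. 5217.391ms @ 6 + 521.739ms (3/5)
14. 5739.13ms @ 33/5 + 521.739ms (3/5)
15. 6260.87ms @ 36/5 + 521.739ms (3/5)
16. 6782.609ms @ 39/5 + 521.739ms (3/5)
17. 7304.348ms @ 42/5 + 521.739ms (3/5)

note 14 onset = 33/5b = 5739.13ms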